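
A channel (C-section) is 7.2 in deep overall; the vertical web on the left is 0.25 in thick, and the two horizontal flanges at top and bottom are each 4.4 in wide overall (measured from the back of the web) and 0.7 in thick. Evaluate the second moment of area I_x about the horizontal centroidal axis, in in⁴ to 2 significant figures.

I_x ≈ 69 in⁴

Decompose the section into non-overlapping parts with the origin at the bottom-left of its bounding rectangle.
Web: 0.25 × 7.2, A = 1.8 in², y = 3.6 in, Ī = 7.776 in⁴.
Top flange (beyond web): 4.15 × 0.7, A = 2.905 in², y = 6.85 in, Ī = 0.1186 in⁴.
Bottom flange (beyond web): 4.15 × 0.7, A = 2.905 in², y = 0.35 in, Ī = 0.1186 in⁴.
By symmetry the centroid is at mid-height, ȳ = 3.6 in.
Transfer each piece to the horizontal centroidal axis using Ī + A·d² with d = y − 3.6:
  web: d = 0 in → contributes +7.776 in⁴
  top flange (beyond web): d = 3.25 in → contributes +30.8 in⁴
  bottom flange (beyond web): d = -3.25 in → contributes +30.8 in⁴
Total I = 69.38 in⁴.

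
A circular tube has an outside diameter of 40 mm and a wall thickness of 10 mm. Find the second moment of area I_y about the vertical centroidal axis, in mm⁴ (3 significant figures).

Break the section into simple shapes (no overlaps), measuring from the bottom-left corner of the bounding box.
Outer circle: ⌀40, A = 1256.6 mm², x = 20 mm, Ī = 125 664 mm⁴.
Bore (subtracted): ⌀20, A = 314.16 mm², x = 20 mm, Ī = 7 854 mm⁴.
By symmetry the centroid is at mid-width, x̄ = 20 mm.
All pieces are centred on the vertical centroidal axis, so I = ΣĪ (holes subtracted) = 117 810 mm⁴.

I_y ≈ 1.18 × 10⁵ mm⁴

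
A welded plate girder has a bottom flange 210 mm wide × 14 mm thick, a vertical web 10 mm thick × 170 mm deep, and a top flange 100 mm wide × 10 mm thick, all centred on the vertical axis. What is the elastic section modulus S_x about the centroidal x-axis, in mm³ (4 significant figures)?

Split into non-overlapping primitives; take the origin at the lower-left of the bounding box.
Bottom plate: 210 × 14, A = 2 940 mm², y = 7 mm, Ī = 48 020 mm⁴.
Web plate: 10 × 170, A = 1 700 mm², y = 99 mm, Ī = 4 094 167 mm⁴.
Top plate: 100 × 10, A = 1 000 mm², y = 189 mm, Ī = 8333.33 mm⁴.
Centroid: ȳ = ΣA·y / ΣA = 67 mm.
Transfer each piece to the centroidal x-axis using Ī + A·d² with d = y − 67:
  bottom plate: d = -60 mm → contributes +10 632 020 mm⁴
  web plate: d = 32 mm → contributes +5 834 967 mm⁴
  top plate: d = 122 mm → contributes +14 892 333 mm⁴
Total I = 31 359 320 mm⁴.
Extreme fibre distance c = 127 mm; S = I/c = 246 924 mm³.

S_x ≈ 2.469 × 10⁵ mm³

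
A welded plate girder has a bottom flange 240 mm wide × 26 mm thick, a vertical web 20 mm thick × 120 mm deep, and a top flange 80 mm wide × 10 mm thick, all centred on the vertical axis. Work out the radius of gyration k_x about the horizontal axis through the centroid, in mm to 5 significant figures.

k_x ≈ 48.953 mm

Treat the section as a set of non-overlapping primitives; coordinates are from the bounding-box lower-left.
Bottom plate: 240 × 26, A = 6 240 mm², y = 13 mm, Ī = 351 520 mm⁴.
Web plate: 20 × 120, A = 2 400 mm², y = 86 mm, Ī = 2 880 000 mm⁴.
Top plate: 80 × 10, A = 800 mm², y = 151 mm, Ī = 6666.667 mm⁴.
Centroid: ȳ = ΣA·y / ΣA = 43.25424 mm.
Transfer each piece to the horizontal axis through the centroid using Ī + A·d² with d = y − 43.25424:
  bottom plate: d = -30.25424 mm → contributes +6 063 110 mm⁴
  web plate: d = 42.74576 mm → contributes +7 265 281 mm⁴
  top plate: d = 107.7458 mm → contributes +9 293 986 mm⁴
Total I = 22 622 376 mm⁴.
Radius of gyration: k = √(I/A) = √(22 622 376 / 9 440) = 48.95343 mm.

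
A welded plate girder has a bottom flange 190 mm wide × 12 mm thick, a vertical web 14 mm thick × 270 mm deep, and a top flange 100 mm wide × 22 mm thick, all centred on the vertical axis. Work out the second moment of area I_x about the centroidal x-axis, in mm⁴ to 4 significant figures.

I_x ≈ 1.153 × 10⁸ mm⁴

Decompose the section into non-overlapping parts with the origin at the bottom-left of its bounding rectangle.
Bottom plate: 190 × 12, A = 2 280 mm², y = 6 mm, Ī = 27 360 mm⁴.
Web plate: 14 × 270, A = 3 780 mm², y = 147 mm, Ī = 22 963 500 mm⁴.
Top plate: 100 × 22, A = 2 200 mm², y = 293 mm, Ī = 88733.3 mm⁴.
Centroid: ȳ = ΣA·y / ΣA = 146.966 mm.
Transfer each piece to the centroidal x-axis using Ī + A·d² with d = y − 146.966:
  bottom plate: d = -140.966 mm → contributes +45 334 247 mm⁴
  web plate: d = 0.0338983 mm → contributes +22 963 504 mm⁴
  top plate: d = 146.034 mm → contributes +47 005 712 mm⁴
Total I = 115 303 464 mm⁴.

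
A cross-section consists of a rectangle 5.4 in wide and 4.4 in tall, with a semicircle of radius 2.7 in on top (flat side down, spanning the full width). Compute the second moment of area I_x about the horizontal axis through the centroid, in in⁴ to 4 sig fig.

I_x ≈ 130.7 in⁴

Break the section into simple shapes (no overlaps), measuring from the bottom-left corner of the bounding box.
Rectangular body: 5.4 × 4.4, A = 23.76 in², y = 2.2 in, Ī = 38.3328 in⁴.
Semicircular cap: semicircle r = 2.7, A = 11.4511 in², y = 5.54592 in, Ī = 5.83293 in⁴.
Centroid: ȳ = ΣA·y / ΣA = 3.28813 in.
Transfer each piece to the horizontal axis through the centroid using Ī + A·d² with d = y − 3.28813:
  rectangular body: d = -1.08813 in → contributes +66.4655 in⁴
  semicircular cap: d = 2.25778 in → contributes +64.2058 in⁴
Total I = 130.671 in⁴.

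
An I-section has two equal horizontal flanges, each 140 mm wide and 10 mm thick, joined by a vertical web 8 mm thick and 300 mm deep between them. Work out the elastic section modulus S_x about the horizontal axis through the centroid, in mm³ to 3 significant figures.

S_x ≈ 5.33 × 10⁵ mm³

Decompose the section into non-overlapping parts with the origin at the bottom-left of its bounding rectangle.
Bottom flange: 140 × 10, A = 1 400 mm², y = 5 mm, Ī = 11 667 mm⁴.
Web: 8 × 300, A = 2 400 mm², y = 160 mm, Ī = 18 000 000 mm⁴.
Top flange: 140 × 10, A = 1 400 mm², y = 315 mm, Ī = 11 667 mm⁴.
By symmetry the centroid is at mid-height, ȳ = 160 mm.
Transfer each piece to the horizontal axis through the centroid using Ī + A·d² with d = y − 160:
  bottom flange: d = -155 mm → contributes +33 646 667 mm⁴
  web: d = 0 mm → contributes +18 000 000 mm⁴
  top flange: d = 155 mm → contributes +33 646 667 mm⁴
Total I = 85 293 333 mm⁴.
Extreme fibre distance c = 160 mm; S = I/c = 533 083 mm³.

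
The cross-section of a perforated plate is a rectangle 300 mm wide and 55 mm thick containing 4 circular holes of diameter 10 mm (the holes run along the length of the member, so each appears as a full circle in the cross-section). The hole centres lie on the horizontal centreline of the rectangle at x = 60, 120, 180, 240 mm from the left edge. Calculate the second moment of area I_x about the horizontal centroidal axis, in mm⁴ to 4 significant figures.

I_x ≈ 4.157 × 10⁶ mm⁴

Decompose the section into non-overlapping parts with the origin at the bottom-left of its bounding rectangle.
Plate: 300 × 55, A = 16 500 mm², y = 27.5 mm, Ī = 4 159 375 mm⁴.
Hole 1 (subtracted): ⌀10, A = 78.5398 mm², y = 27.5 mm, Ī = 490.874 mm⁴.
Hole 2 (subtracted): ⌀10, A = 78.5398 mm², y = 27.5 mm, Ī = 490.874 mm⁴.
Hole 3 (subtracted): ⌀10, A = 78.5398 mm², y = 27.5 mm, Ī = 490.874 mm⁴.
Hole 4 (subtracted): ⌀10, A = 78.5398 mm², y = 27.5 mm, Ī = 490.874 mm⁴.
By symmetry the centroid is at mid-height, ȳ = 27.5 mm.
All pieces are centred on the horizontal centroidal axis, so I = ΣĪ (holes subtracted) = 4 157 412 mm⁴.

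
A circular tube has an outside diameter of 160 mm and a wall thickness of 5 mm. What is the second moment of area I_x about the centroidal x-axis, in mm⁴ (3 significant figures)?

Break the section into simple shapes (no overlaps), measuring from the bottom-left corner of the bounding box.
Outer circle: ⌀160, A = 20 106 mm², y = 80 mm, Ī = 32 169 909 mm⁴.
Bore (subtracted): ⌀150, A = 17 671 mm², y = 80 mm, Ī = 24 850 489 mm⁴.
By symmetry the centroid is at mid-height, ȳ = 80 mm.
All pieces are centred on the centroidal x-axis, so I = ΣĪ (holes subtracted) = 7 319 420 mm⁴.

I_x ≈ 7.32 × 10⁶ mm⁴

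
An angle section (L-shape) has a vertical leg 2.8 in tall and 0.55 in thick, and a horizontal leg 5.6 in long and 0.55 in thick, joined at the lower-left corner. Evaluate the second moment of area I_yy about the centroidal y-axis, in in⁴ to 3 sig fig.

Treat the section as a set of non-overlapping primitives; coordinates are from the bounding-box lower-left.
Vertical leg: 0.55 × 2.8, A = 1.54 in², x = 0.275 in, Ī = 0.038821 in⁴.
Horizontal leg (remainder): 5.05 × 0.55, A = 2.7775 in², x = 3.075 in, Ī = 5.9028 in⁴.
Centroid: x̄ = ΣA·x / ΣA = 2.0763 in.
Transfer each piece to the centroidal y-axis using Ī + A·d² with d = x − 2.0763:
  vertical leg: d = -1.8013 in → contributes +5.0355 in⁴
  horizontal leg (remainder): d = 0.99873 in → contributes +8.6732 in⁴
Total I = 13.709 in⁴.

I_yy ≈ 13.7 in⁴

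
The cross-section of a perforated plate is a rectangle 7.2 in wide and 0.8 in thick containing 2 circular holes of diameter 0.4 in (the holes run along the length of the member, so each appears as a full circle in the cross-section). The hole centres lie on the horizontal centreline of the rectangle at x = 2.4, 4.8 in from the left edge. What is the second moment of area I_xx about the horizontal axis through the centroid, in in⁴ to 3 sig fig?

Decompose the section into non-overlapping parts with the origin at the bottom-left of its bounding rectangle.
Plate: 7.2 × 0.8, A = 5.76 in², y = 0.4 in, Ī = 0.3072 in⁴.
Hole 1 (subtracted): ⌀0.4, A = 0.12566 in², y = 0.4 in, Ī = 0.0012566 in⁴.
Hole 2 (subtracted): ⌀0.4, A = 0.12566 in², y = 0.4 in, Ī = 0.0012566 in⁴.
By symmetry the centroid is at mid-height, ȳ = 0.4 in.
All pieces are centred on the horizontal axis through the centroid, so I = ΣĪ (holes subtracted) = 0.30469 in⁴.

I_xx ≈ 0.305 in⁴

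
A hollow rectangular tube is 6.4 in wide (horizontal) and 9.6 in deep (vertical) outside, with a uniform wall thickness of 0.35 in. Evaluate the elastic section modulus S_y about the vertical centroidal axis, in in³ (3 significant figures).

Break the section into simple shapes (no overlaps), measuring from the bottom-left corner of the bounding box.
Outer rectangle: 6.4 × 9.6, A = 61.44 in², x = 3.2 in, Ī = 209.72 in⁴.
Inner void (subtracted): 5.7 × 8.9, A = 50.73 in², x = 3.2 in, Ī = 137.35 in⁴.
By symmetry the centroid is at mid-width, x̄ = 3.2 in.
All pieces are centred on the vertical centroidal axis, so I = ΣĪ (holes subtracted) = 72.364 in⁴.
Extreme fibre distance c = 3.2 in; S = I/c = 22.614 in³.

S_y ≈ 22.6 in³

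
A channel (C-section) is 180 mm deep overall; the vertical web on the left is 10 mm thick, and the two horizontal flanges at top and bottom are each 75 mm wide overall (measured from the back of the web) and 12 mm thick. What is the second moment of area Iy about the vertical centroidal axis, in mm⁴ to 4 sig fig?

Iy ≈ 1.739 × 10⁶ mm⁴

Break the section into simple shapes (no overlaps), measuring from the bottom-left corner of the bounding box.
Web: 10 × 180, A = 1 800 mm², x = 5 mm, Ī = 15 000 mm⁴.
Top flange (beyond web): 65 × 12, A = 780 mm², x = 42.5 mm, Ī = 274 625 mm⁴.
Bottom flange (beyond web): 65 × 12, A = 780 mm², x = 42.5 mm, Ī = 274 625 mm⁴.
Centroid: x̄ = ΣA·x / ΣA = 22.4107 mm.
Transfer each piece to the vertical centroidal axis using Ī + A·d² with d = x − 22.4107:
  web: d = -17.4107 mm → contributes +560 639 mm⁴
  top flange (beyond web): d = 20.0893 mm → contributes +589 417 mm⁴
  bottom flange (beyond web): d = 20.0893 mm → contributes +589 417 mm⁴
Total I = 1 739 473 mm⁴.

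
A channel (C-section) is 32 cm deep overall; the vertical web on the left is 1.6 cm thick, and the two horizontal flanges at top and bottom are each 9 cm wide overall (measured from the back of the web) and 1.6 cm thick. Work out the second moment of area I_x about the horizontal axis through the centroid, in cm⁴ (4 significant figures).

Treat the section as a set of non-overlapping primitives; coordinates are from the bounding-box lower-left.
Web: 1.6 × 32, A = 51.2 cm², y = 16 cm, Ī = 4369.07 cm⁴.
Top flange (beyond web): 7.4 × 1.6, A = 11.84 cm², y = 31.2 cm, Ī = 2.52587 cm⁴.
Bottom flange (beyond web): 7.4 × 1.6, A = 11.84 cm², y = 0.8 cm, Ī = 2.52587 cm⁴.
By symmetry the centroid is at mid-height, ȳ = 16 cm.
Transfer each piece to the horizontal axis through the centroid using Ī + A·d² with d = y − 16:
  web: d = 0 cm → contributes +4369.07 cm⁴
  top flange (beyond web): d = 15.2 cm → contributes +2738.04 cm⁴
  bottom flange (beyond web): d = -15.2 cm → contributes +2738.04 cm⁴
Total I = 9845.15 cm⁴.

I_x ≈ 9845 cm⁴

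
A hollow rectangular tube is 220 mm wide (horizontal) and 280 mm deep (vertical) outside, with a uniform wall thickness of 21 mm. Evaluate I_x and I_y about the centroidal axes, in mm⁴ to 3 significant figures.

I_x ≈ 2.02 × 10⁸ mm⁴, I_y ≈ 1.37 × 10⁸ mm⁴

Split into non-overlapping primitives; take the origin at the lower-left of the bounding box.
Outer rectangle: 220 × 280, A = 61 600 mm², y = 140 mm, Ī = 402 453 333 mm⁴.
Inner void (subtracted): 178 × 238, A = 42 364 mm², y = 140 mm, Ī = 199 972 201 mm⁴.
By symmetry the centroid is at mid-height, ȳ = 140 mm.
All pieces are centred on the centroidal x-axis, so I = ΣĪ (holes subtracted) = 202 481 132 mm⁴.
Repeating about the centroidal y-axis gives I_y = 136 598 252 mm⁴.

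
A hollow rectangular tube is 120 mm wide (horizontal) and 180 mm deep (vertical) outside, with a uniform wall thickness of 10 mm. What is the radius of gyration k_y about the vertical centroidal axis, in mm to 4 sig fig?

k_y ≈ 47.41 mm

Treat the section as a set of non-overlapping primitives; coordinates are from the bounding-box lower-left.
Outer rectangle: 120 × 180, A = 21 600 mm², x = 60 mm, Ī = 25 920 000 mm⁴.
Inner void (subtracted): 100 × 160, A = 16 000 mm², x = 60 mm, Ī = 13 333 333 mm⁴.
By symmetry the centroid is at mid-width, x̄ = 60 mm.
All pieces are centred on the vertical centroidal axis, so I = ΣĪ (holes subtracted) = 12 586 667 mm⁴.
Radius of gyration: k = √(I/A) = √(12 586 667 / 5 600) = 47.4091 mm.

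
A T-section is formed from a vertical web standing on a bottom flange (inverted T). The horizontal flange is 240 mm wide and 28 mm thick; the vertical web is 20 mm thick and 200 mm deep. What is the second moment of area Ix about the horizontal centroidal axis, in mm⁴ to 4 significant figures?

Decompose the section into non-overlapping parts with the origin at the bottom-left of its bounding rectangle.
Flange: 240 × 28, A = 6 720 mm², y = 14 mm, Ī = 439 040 mm⁴.
Web: 20 × 200, A = 4 000 mm², y = 128 mm, Ī = 13 333 333 mm⁴.
Centroid: ȳ = ΣA·y / ΣA = 56.5373 mm.
Transfer each piece to the horizontal centroidal axis using Ī + A·d² with d = y − 56.5373:
  flange: d = -42.5373 mm → contributes +12 598 363 mm⁴
  web: d = 71.4627 mm → contributes +33 760 996 mm⁴
Total I = 46 359 358 mm⁴.

Ix ≈ 4.636 × 10⁷ mm⁴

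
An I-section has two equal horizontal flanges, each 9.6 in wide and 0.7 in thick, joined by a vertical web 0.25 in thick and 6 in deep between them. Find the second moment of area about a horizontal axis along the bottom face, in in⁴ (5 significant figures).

Split into non-overlapping primitives; take the origin at the lower-left of the bounding box.
Bottom flange: 9.6 × 0.7, A = 6.72 in², y = 0.35 in, Ī = 0.2744 in⁴.
Web: 0.25 × 6, A = 1.5 in², y = 3.7 in, Ī = 4.5 in⁴.
Top flange: 9.6 × 0.7, A = 6.72 in², y = 7.05 in, Ī = 0.2744 in⁴.
Transfer each piece to a horizontal axis along the bottom face using Ī + A·d² with d = y − 0:
  bottom flange: d = 0.35 in → contributes +1.0976 in⁴
  web: d = 3.7 in → contributes +25.035 in⁴
  top flange: d = 7.05 in → contributes +334.2752 in⁴
Total I = 360.4078 in⁴.

I_base ≈ 360.41 in⁴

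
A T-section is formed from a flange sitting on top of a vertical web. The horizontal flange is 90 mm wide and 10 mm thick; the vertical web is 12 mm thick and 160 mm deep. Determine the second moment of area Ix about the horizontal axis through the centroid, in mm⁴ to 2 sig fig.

Ix ≈ 8.5 × 10⁶ mm⁴

Treat the section as a set of non-overlapping primitives; coordinates are from the bounding-box lower-left.
Flange: 90 × 10, A = 900 mm², y = 165 mm, Ī = 7 500 mm⁴.
Web: 12 × 160, A = 1 920 mm², y = 80 mm, Ī = 4 096 000 mm⁴.
Centroid: ȳ = ΣA·y / ΣA = 107.1 mm.
Transfer each piece to the horizontal axis through the centroid using Ī + A·d² with d = y − 107.1:
  flange: d = 57.87 mm → contributes +3 021 787 mm⁴
  web: d = -27.13 mm → contributes +5 508 947 mm⁴
Total I = 8 530 734 mm⁴.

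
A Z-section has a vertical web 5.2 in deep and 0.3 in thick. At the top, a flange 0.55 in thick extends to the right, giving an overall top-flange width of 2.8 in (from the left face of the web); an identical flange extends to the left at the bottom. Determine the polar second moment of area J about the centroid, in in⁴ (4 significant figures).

Break the section into simple shapes (no overlaps), measuring from the bottom-left corner of the bounding box.
Web: 0.3 × 5.2, A = 1.56 in², y = 2.6 in, Ī = 3.5152 in⁴.
Top flange (beyond web): 2.5 × 0.55, A = 1.375 in², y = 4.925 in, Ī = 0.0346615 in⁴.
Bottom flange (beyond web): 2.5 × 0.55, A = 1.375 in², y = 0.275 in, Ī = 0.0346615 in⁴.
Centroid: ȳ = ΣA·y / ΣA = 2.6 in.
Transfer each piece to the centroidal x-axis using Ī + A·d² with d = y − 2.6:
  web: d = 0 in → contributes +3.5152 in⁴
  top flange (beyond web): d = 2.325 in → contributes +7.4674 in⁴
  bottom flange (beyond web): d = -2.325 in → contributes +7.4674 in⁴
Total I = 18.45 in⁴.
For the y-axis: x̄ = 2.65 in.
Repeating about the centroidal y-axis gives I_y = 6.83399 in⁴.
Polar second moment: J = I_x + I_y = 25.284 in⁴.

J ≈ 25.28 in⁴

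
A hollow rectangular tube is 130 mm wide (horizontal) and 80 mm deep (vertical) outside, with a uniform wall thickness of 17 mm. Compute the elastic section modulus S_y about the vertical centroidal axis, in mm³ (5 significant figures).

S_y ≈ 1.7316 × 10⁵ mm³

Break the section into simple shapes (no overlaps), measuring from the bottom-left corner of the bounding box.
Outer rectangle: 130 × 80, A = 10 400 mm², x = 65 mm, Ī = 14 646 667 mm⁴.
Inner void (subtracted): 96 × 46, A = 4 416 mm², x = 65 mm, Ī = 3 391 488 mm⁴.
By symmetry the centroid is at mid-width, x̄ = 65 mm.
All pieces are centred on the vertical centroidal axis, so I = ΣĪ (holes subtracted) = 11 255 179 mm⁴.
Extreme fibre distance c = 65 mm; S = I/c = 173156.6 mm³.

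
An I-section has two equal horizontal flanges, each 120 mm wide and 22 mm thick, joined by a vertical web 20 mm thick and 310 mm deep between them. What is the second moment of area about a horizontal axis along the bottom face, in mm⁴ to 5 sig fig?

Split into non-overlapping primitives; take the origin at the lower-left of the bounding box.
Bottom flange: 120 × 22, A = 2 640 mm², y = 11 mm, Ī = 106 480 mm⁴.
Web: 20 × 310, A = 6 200 mm², y = 177 mm, Ī = 49 651 667 mm⁴.
Top flange: 120 × 22, A = 2 640 mm², y = 343 mm, Ī = 106 480 mm⁴.
Transfer each piece to a horizontal axis along the bottom face using Ī + A·d² with d = y − 0:
  bottom flange: d = 11 mm → contributes +425 920 mm⁴
  web: d = 177 mm → contributes +243 891 467 mm⁴
  top flange: d = 343 mm → contributes +310 699 840 mm⁴
Total I = 555 017 227 mm⁴.

I_base ≈ 5.5502 × 10⁸ mm⁴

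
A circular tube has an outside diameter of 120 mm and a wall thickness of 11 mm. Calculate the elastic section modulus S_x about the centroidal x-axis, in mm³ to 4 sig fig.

S_x ≈ 9.418 × 10⁴ mm³

Treat the section as a set of non-overlapping primitives; coordinates are from the bounding-box lower-left.
Outer circle: ⌀120, A = 11309.7 mm², y = 60 mm, Ī = 10 178 760 mm⁴.
Bore (subtracted): ⌀98, A = 7542.96 mm², y = 60 mm, Ī = 4 527 664 mm⁴.
By symmetry the centroid is at mid-height, ȳ = 60 mm.
All pieces are centred on the centroidal x-axis, so I = ΣĪ (holes subtracted) = 5 651 096 mm⁴.
Extreme fibre distance c = 60 mm; S = I/c = 94184.9 mm³.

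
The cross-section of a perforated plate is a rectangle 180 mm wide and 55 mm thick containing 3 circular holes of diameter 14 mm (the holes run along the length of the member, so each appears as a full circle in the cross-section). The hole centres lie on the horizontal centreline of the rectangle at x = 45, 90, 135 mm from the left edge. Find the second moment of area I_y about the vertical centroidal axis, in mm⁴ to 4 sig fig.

Break the section into simple shapes (no overlaps), measuring from the bottom-left corner of the bounding box.
Plate: 180 × 55, A = 9 900 mm², x = 90 mm, Ī = 26 730 000 mm⁴.
Hole 1 (subtracted): ⌀14, A = 153.938 mm², x = 45 mm, Ī = 1885.74 mm⁴.
Hole 2 (subtracted): ⌀14, A = 153.938 mm², x = 90 mm, Ī = 1885.74 mm⁴.
Hole 3 (subtracted): ⌀14, A = 153.938 mm², x = 135 mm, Ī = 1885.74 mm⁴.
By symmetry the centroid is at mid-width, x̄ = 90 mm.
Transfer each piece to the vertical centroidal axis using Ī + A·d² with d = x − 90:
  plate: d = 0 mm → contributes +26 730 000 mm⁴
  hole 1: d = -45 mm → contributes −313 610 mm⁴
  hole 2: d = 0 mm → contributes −1885.74 mm⁴
  hole 3: d = 45 mm → contributes −313 610 mm⁴
Total I = 26 100 894 mm⁴.

I_y ≈ 2.610 × 10⁷ mm⁴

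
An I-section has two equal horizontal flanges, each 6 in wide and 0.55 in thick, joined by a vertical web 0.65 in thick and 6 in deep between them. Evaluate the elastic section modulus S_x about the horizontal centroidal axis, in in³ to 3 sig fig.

S_x ≈ 23.3 in³

Split into non-overlapping primitives; take the origin at the lower-left of the bounding box.
Bottom flange: 6 × 0.55, A = 3.3 in², y = 0.275 in, Ī = 0.083188 in⁴.
Web: 0.65 × 6, A = 3.9 in², y = 3.55 in, Ī = 11.7 in⁴.
Top flange: 6 × 0.55, A = 3.3 in², y = 6.825 in, Ī = 0.083188 in⁴.
By symmetry the centroid is at mid-height, ȳ = 3.55 in.
Transfer each piece to the horizontal centroidal axis using Ī + A·d² with d = y − 3.55:
  bottom flange: d = -3.275 in → contributes +35.478 in⁴
  web: d = 0 in → contributes +11.7 in⁴
  top flange: d = 3.275 in → contributes +35.478 in⁴
Total I = 82.656 in⁴.
Extreme fibre distance c = 3.55 in; S = I/c = 23.283 in³.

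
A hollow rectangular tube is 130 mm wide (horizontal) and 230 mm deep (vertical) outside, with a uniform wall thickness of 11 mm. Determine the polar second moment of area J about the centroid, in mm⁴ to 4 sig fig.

Decompose the section into non-overlapping parts with the origin at the bottom-left of its bounding rectangle.
Outer rectangle: 130 × 230, A = 29 900 mm², y = 115 mm, Ī = 131 809 167 mm⁴.
Inner void (subtracted): 108 × 208, A = 22 464 mm², y = 115 mm, Ī = 80 990 208 mm⁴.
By symmetry the centroid is at mid-height, ȳ = 115 mm.
All pieces are centred on the centroidal x-axis, so I = ΣĪ (holes subtracted) = 50 818 959 mm⁴.
Repeating about the centroidal y-axis gives I_y = 20 274 159 mm⁴.
Polar second moment: J = I_x + I_y = 71 093 117 mm⁴.

J ≈ 7.109 × 10⁷ mm⁴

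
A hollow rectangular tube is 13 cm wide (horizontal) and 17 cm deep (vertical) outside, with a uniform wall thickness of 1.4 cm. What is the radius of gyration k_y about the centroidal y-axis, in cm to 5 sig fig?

k_y ≈ 4.9374 cm

Split into non-overlapping primitives; take the origin at the lower-left of the bounding box.
Outer rectangle: 13 × 17, A = 221 cm², x = 6.5 cm, Ī = 3112.417 cm⁴.
Inner void (subtracted): 10.2 × 14.2, A = 144.84 cm², x = 6.5 cm, Ī = 1255.763 cm⁴.
By symmetry the centroid is at mid-width, x̄ = 6.5 cm.
All pieces are centred on the centroidal y-axis, so I = ΣĪ (holes subtracted) = 1856.654 cm⁴.
Radius of gyration: k = √(I/A) = √(1856.654 / 76.16) = 4.937442 cm.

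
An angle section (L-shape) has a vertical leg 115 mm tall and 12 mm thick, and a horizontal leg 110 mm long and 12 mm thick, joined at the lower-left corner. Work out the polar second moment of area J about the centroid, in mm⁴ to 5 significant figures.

Break the section into simple shapes (no overlaps), measuring from the bottom-left corner of the bounding box.
Vertical leg: 12 × 115, A = 1 380 mm², y = 57.5 mm, Ī = 1 520 875 mm⁴.
Horizontal leg (remainder): 98 × 12, A = 1 176 mm², y = 6 mm, Ī = 14 112 mm⁴.
Centroid: ȳ = ΣA·y / ΣA = 33.80516 mm.
Transfer each piece to the centroidal x-axis using Ī + A·d² with d = y − 33.80516:
  vertical leg: d = 23.69484 mm → contributes +2 295 669 mm⁴
  horizontal leg (remainder): d = -27.80516 mm → contributes +923309.5 mm⁴
Total I = 3 218 979 mm⁴.
For the y-axis: x̄ = 31.30516 mm.
Repeating about the centroidal y-axis gives I_y = 2 878 414 mm⁴.
Polar second moment: J = I_x + I_y = 6 097 393 mm⁴.

J ≈ 6.0974 × 10⁶ mm⁴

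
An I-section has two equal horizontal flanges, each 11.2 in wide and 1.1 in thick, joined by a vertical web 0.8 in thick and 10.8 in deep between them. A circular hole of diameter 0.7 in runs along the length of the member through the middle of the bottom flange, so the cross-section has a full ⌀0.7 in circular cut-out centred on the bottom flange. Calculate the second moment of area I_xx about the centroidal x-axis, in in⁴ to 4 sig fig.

Break the section into simple shapes (no overlaps), measuring from the bottom-left corner of the bounding box.
Bottom flange: 11.2 × 1.1, A = 12.32 in², y = 0.55 in, Ī = 1.24227 in⁴.
Web: 0.8 × 10.8, A = 8.64 in², y = 6.5 in, Ī = 83.9808 in⁴.
Top flange: 11.2 × 1.1, A = 12.32 in², y = 12.45 in, Ī = 1.24227 in⁴.
Hole (subtracted): ⌀0.7, A = 0.384845 in², y = 0.55 in, Ī = 0.0117859 in⁴.
Centroid: ȳ = ΣA·y / ΣA = 6.56961 in.
Transfer each piece to the centroidal x-axis using Ī + A·d² with d = y − 6.56961:
  bottom flange: d = -6.01961 in → contributes +447.666 in⁴
  web: d = -0.0696099 in → contributes +84.0227 in⁴
  top flange: d = 5.88039 in → contributes +427.255 in⁴
  hole: d = -6.01961 in → contributes −13.9569 in⁴
Total I = 944.987 in⁴.

I_xx ≈ 945.0 in⁴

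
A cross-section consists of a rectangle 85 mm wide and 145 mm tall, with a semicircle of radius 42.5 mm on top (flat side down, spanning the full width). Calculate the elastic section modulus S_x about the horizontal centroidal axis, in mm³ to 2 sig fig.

S_x ≈ 4.2 × 10⁵ mm³

Split into non-overlapping primitives; take the origin at the lower-left of the bounding box.
Rectangular body: 85 × 145, A = 12 325 mm², y = 72.5 mm, Ī = 21 594 427 mm⁴.
Semicircular cap: semicircle r = 42.5, A = 2 837 mm², y = 163 mm, Ī = 358 086 mm⁴.
Centroid: ȳ = ΣA·y / ΣA = 89.44 mm.
Transfer each piece to the horizontal centroidal axis using Ī + A·d² with d = y − 89.44:
  rectangular body: d = -16.94 mm → contributes +25 132 059 mm⁴
  semicircular cap: d = 73.6 mm → contributes +15 725 536 mm⁴
Total I = 40 857 595 mm⁴.
Extreme fibre distance c = 98.06 mm; S = I/c = 416 667 mm³.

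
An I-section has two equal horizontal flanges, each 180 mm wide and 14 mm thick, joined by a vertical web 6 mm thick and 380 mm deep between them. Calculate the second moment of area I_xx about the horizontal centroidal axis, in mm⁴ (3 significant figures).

Treat the section as a set of non-overlapping primitives; coordinates are from the bounding-box lower-left.
Bottom flange: 180 × 14, A = 2 520 mm², y = 7 mm, Ī = 41 160 mm⁴.
Web: 6 × 380, A = 2 280 mm², y = 204 mm, Ī = 27 436 000 mm⁴.
Top flange: 180 × 14, A = 2 520 mm², y = 401 mm, Ī = 41 160 mm⁴.
By symmetry the centroid is at mid-height, ȳ = 204 mm.
Transfer each piece to the horizontal centroidal axis using Ī + A·d² with d = y − 204:
  bottom flange: d = -197 mm → contributes +97 839 840 mm⁴
  web: d = 0 mm → contributes +27 436 000 mm⁴
  top flange: d = 197 mm → contributes +97 839 840 mm⁴
Total I = 223 115 680 mm⁴.

I_xx ≈ 2.23 × 10⁸ mm⁴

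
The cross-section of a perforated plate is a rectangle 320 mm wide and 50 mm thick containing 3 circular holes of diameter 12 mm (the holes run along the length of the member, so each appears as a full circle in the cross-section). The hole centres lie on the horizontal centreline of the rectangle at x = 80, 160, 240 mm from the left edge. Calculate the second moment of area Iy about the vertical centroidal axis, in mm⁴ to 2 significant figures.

Iy ≈ 1.4 × 10⁸ mm⁴

Split into non-overlapping primitives; take the origin at the lower-left of the bounding box.
Plate: 320 × 50, A = 16 000 mm², x = 160 mm, Ī = 136 533 333 mm⁴.
Hole 1 (subtracted): ⌀12, A = 113.1 mm², x = 80 mm, Ī = 1 018 mm⁴.
Hole 2 (subtracted): ⌀12, A = 113.1 mm², x = 160 mm, Ī = 1 018 mm⁴.
Hole 3 (subtracted): ⌀12, A = 113.1 mm², x = 240 mm, Ī = 1 018 mm⁴.
By symmetry the centroid is at mid-width, x̄ = 160 mm.
Transfer each piece to the vertical centroidal axis using Ī + A·d² with d = x − 160:
  plate: d = 0 mm → contributes +136 533 333 mm⁴
  hole 1: d = -80 mm → contributes −724 841 mm⁴
  hole 2: d = 0 mm → contributes −1 018 mm⁴
  hole 3: d = 80 mm → contributes −724 841 mm⁴
Total I = 135 082 634 mm⁴.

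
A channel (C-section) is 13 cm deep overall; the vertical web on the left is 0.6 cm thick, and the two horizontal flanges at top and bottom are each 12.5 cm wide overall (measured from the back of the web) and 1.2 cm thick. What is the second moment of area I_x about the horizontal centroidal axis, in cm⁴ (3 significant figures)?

I_x ≈ 1110 cm⁴

Break the section into simple shapes (no overlaps), measuring from the bottom-left corner of the bounding box.
Web: 0.6 × 13, A = 7.8 cm², y = 6.5 cm, Ī = 109.85 cm⁴.
Top flange (beyond web): 11.9 × 1.2, A = 14.28 cm², y = 12.4 cm, Ī = 1.7136 cm⁴.
Bottom flange (beyond web): 11.9 × 1.2, A = 14.28 cm², y = 0.6 cm, Ī = 1.7136 cm⁴.
By symmetry the centroid is at mid-height, ȳ = 6.5 cm.
Transfer each piece to the horizontal centroidal axis using Ī + A·d² with d = y − 6.5:
  web: d = 0 cm → contributes +109.85 cm⁴
  top flange (beyond web): d = 5.9 cm → contributes +498.8 cm⁴
  bottom flange (beyond web): d = -5.9 cm → contributes +498.8 cm⁴
Total I = 1107.5 cm⁴.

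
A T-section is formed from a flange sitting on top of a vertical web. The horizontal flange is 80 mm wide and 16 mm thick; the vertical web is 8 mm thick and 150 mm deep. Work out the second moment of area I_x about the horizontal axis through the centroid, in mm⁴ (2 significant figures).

Split into non-overlapping primitives; take the origin at the lower-left of the bounding box.
Flange: 80 × 16, A = 1 280 mm², y = 158 mm, Ī = 27 307 mm⁴.
Web: 8 × 150, A = 1 200 mm², y = 75 mm, Ī = 2 250 000 mm⁴.
Centroid: ȳ = ΣA·y / ΣA = 117.8 mm.
Transfer each piece to the horizontal axis through the centroid using Ī + A·d² with d = y − 117.8:
  flange: d = 40.16 mm → contributes +2 091 856 mm⁴
  web: d = -42.84 mm → contributes +4 452 186 mm⁴
Total I = 6 544 042 mm⁴.

I_x ≈ 6.5 × 10⁶ mm⁴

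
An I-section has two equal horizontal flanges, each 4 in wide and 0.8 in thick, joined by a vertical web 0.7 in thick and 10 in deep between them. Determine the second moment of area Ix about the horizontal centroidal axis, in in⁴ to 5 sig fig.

Break the section into simple shapes (no overlaps), measuring from the bottom-left corner of the bounding box.
Bottom flange: 4 × 0.8, A = 3.2 in², y = 0.4 in, Ī = 0.1706667 in⁴.
Web: 0.7 × 10, A = 7 in², y = 5.8 in, Ī = 58.33333 in⁴.
Top flange: 4 × 0.8, A = 3.2 in², y = 11.2 in, Ī = 0.1706667 in⁴.
By symmetry the centroid is at mid-height, ȳ = 5.8 in.
Transfer each piece to the horizontal centroidal axis using Ī + A·d² with d = y − 5.8:
  bottom flange: d = -5.4 in → contributes +93.48267 in⁴
  web: d = 0 in → contributes +58.33333 in⁴
  top flange: d = 5.4 in → contributes +93.48267 in⁴
Total I = 245.2987 in⁴.

Ix ≈ 245.30 in⁴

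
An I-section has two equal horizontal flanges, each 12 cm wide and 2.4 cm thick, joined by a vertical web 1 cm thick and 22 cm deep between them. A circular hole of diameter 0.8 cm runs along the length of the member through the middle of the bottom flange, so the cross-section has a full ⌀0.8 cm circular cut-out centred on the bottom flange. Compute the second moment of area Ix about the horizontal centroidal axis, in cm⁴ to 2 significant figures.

Split into non-overlapping primitives; take the origin at the lower-left of the bounding box.
Bottom flange: 12 × 2.4, A = 28.8 cm², y = 1.2 cm, Ī = 13.82 cm⁴.
Web: 1 × 22, A = 22 cm², y = 13.4 cm, Ī = 887.3 cm⁴.
Top flange: 12 × 2.4, A = 28.8 cm², y = 25.6 cm, Ī = 13.82 cm⁴.
Hole (subtracted): ⌀0.8, A = 0.5027 cm², y = 1.2 cm, Ī = 0.02011 cm⁴.
Centroid: ȳ = ΣA·y / ΣA = 13.48 cm.
Transfer each piece to the horizontal centroidal axis using Ī + A·d² with d = y − 13.48:
  bottom flange: d = -12.28 cm → contributes +4 355 cm⁴
  web: d = -0.07753 cm → contributes +887.5 cm⁴
  top flange: d = 12.12 cm → contributes +4 246 cm⁴
  hole: d = -12.28 cm → contributes −75.79 cm⁴
Total I = 9 413 cm⁴.

Ix ≈ 9400 cm⁴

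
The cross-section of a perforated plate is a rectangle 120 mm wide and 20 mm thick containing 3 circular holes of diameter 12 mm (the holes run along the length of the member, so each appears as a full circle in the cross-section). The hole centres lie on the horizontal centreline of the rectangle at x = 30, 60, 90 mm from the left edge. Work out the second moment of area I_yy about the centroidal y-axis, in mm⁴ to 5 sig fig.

Decompose the section into non-overlapping parts with the origin at the bottom-left of its bounding rectangle.
Plate: 120 × 20, A = 2 400 mm², x = 60 mm, Ī = 2 880 000 mm⁴.
Hole 1 (subtracted): ⌀12, A = 113.0973 mm², x = 30 mm, Ī = 1017.876 mm⁴.
Hole 2 (subtracted): ⌀12, A = 113.0973 mm², x = 60 mm, Ī = 1017.876 mm⁴.
Hole 3 (subtracted): ⌀12, A = 113.0973 mm², x = 90 mm, Ī = 1017.876 mm⁴.
By symmetry the centroid is at mid-width, x̄ = 60 mm.
Transfer each piece to the centroidal y-axis using Ī + A·d² with d = x − 60:
  plate: d = 0 mm → contributes +2 880 000 mm⁴
  hole 1: d = -30 mm → contributes −102805.5 mm⁴
  hole 2: d = 0 mm → contributes −1017.876 mm⁴
  hole 3: d = 30 mm → contributes −102805.5 mm⁴
Total I = 2 673 371 mm⁴.

I_yy ≈ 2.6734 × 10⁶ mm⁴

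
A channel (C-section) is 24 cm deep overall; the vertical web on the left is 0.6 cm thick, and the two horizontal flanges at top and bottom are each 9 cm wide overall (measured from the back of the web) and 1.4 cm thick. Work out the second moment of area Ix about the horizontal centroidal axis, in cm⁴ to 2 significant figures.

Treat the section as a set of non-overlapping primitives; coordinates are from the bounding-box lower-left.
Web: 0.6 × 24, A = 14.4 cm², y = 12 cm, Ī = 691.2 cm⁴.
Top flange (beyond web): 8.4 × 1.4, A = 11.76 cm², y = 23.3 cm, Ī = 1.921 cm⁴.
Bottom flange (beyond web): 8.4 × 1.4, A = 11.76 cm², y = 0.7 cm, Ī = 1.921 cm⁴.
By symmetry the centroid is at mid-height, ȳ = 12 cm.
Transfer each piece to the horizontal centroidal axis using Ī + A·d² with d = y − 12:
  web: d = 0 cm → contributes +691.2 cm⁴
  top flange (beyond web): d = 11.3 cm → contributes +1 504 cm⁴
  bottom flange (beyond web): d = -11.3 cm → contributes +1 504 cm⁴
Total I = 3 698 cm⁴.

Ix ≈ 3700 cm⁴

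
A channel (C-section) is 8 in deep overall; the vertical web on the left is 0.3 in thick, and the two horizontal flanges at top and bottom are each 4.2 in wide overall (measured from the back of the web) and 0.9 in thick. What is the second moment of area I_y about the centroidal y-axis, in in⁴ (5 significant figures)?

Break the section into simple shapes (no overlaps), measuring from the bottom-left corner of the bounding box.
Web: 0.3 × 8, A = 2.4 in², x = 0.15 in, Ī = 0.018 in⁴.
Top flange (beyond web): 3.9 × 0.9, A = 3.51 in², x = 2.25 in, Ī = 4.448925 in⁴.
Bottom flange (beyond web): 3.9 × 0.9, A = 3.51 in², x = 2.25 in, Ī = 4.448925 in⁴.
Centroid: x̄ = ΣA·x / ΣA = 1.714968 in.
Transfer each piece to the centroidal y-axis using Ī + A·d² with d = x − 1.714968:
  web: d = -1.564968 in → contributes +5.895901 in⁴
  top flange (beyond web): d = 0.5350318 in → contributes +5.453694 in⁴
  bottom flange (beyond web): d = 0.5350318 in → contributes +5.453694 in⁴
Total I = 16.80329 in⁴.

I_y ≈ 16.803 in⁴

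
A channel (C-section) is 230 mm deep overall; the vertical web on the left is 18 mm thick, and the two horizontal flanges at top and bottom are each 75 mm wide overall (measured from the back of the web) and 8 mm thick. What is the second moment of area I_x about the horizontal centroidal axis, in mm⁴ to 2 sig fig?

Treat the section as a set of non-overlapping primitives; coordinates are from the bounding-box lower-left.
Web: 18 × 230, A = 4 140 mm², y = 115 mm, Ī = 18 250 500 mm⁴.
Top flange (beyond web): 57 × 8, A = 456 mm², y = 226 mm, Ī = 2 432 mm⁴.
Bottom flange (beyond web): 57 × 8, A = 456 mm², y = 4 mm, Ī = 2 432 mm⁴.
By symmetry the centroid is at mid-height, ȳ = 115 mm.
Transfer each piece to the horizontal centroidal axis using Ī + A·d² with d = y − 115:
  web: d = 0 mm → contributes +18 250 500 mm⁴
  top flange (beyond web): d = 111 mm → contributes +5 620 808 mm⁴
  bottom flange (beyond web): d = -111 mm → contributes +5 620 808 mm⁴
Total I = 29 492 116 mm⁴.

I_x ≈ 2.9 × 10⁷ mm⁴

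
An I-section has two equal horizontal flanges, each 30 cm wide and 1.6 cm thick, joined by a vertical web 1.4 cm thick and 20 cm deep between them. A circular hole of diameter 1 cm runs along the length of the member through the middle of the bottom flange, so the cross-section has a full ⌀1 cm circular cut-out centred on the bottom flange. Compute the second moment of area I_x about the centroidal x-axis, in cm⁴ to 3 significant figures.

Decompose the section into non-overlapping parts with the origin at the bottom-left of its bounding rectangle.
Bottom flange: 30 × 1.6, A = 48 cm², y = 0.8 cm, Ī = 10.24 cm⁴.
Web: 1.4 × 20, A = 28 cm², y = 11.6 cm, Ī = 933.33 cm⁴.
Top flange: 30 × 1.6, A = 48 cm², y = 22.4 cm, Ī = 10.24 cm⁴.
Hole (subtracted): ⌀1, A = 0.7854 cm², y = 0.8 cm, Ī = 0.049087 cm⁴.
Centroid: ȳ = ΣA·y / ΣA = 11.669 cm.
Transfer each piece to the centroidal x-axis using Ī + A·d² with d = y − 11.669:
  bottom flange: d = -10.869 cm → contributes +5680.6 cm⁴
  web: d = -0.068842 cm → contributes +933.47 cm⁴
  top flange: d = 10.731 cm → contributes +5537.8 cm⁴
  hole: d = -10.869 cm → contributes −92.83 cm⁴
Total I = 12 059 cm⁴.

I_x ≈ 1.21 × 10⁴ cm⁴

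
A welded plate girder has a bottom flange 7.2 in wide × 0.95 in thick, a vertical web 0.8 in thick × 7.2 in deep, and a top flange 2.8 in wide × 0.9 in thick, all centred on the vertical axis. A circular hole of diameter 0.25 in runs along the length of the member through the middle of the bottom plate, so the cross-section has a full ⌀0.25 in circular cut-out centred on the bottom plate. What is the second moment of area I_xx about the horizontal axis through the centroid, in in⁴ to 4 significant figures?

I_xx ≈ 159.4 in⁴

Split into non-overlapping primitives; take the origin at the lower-left of the bounding box.
Bottom plate: 7.2 × 0.95, A = 6.84 in², y = 0.475 in, Ī = 0.514425 in⁴.
Web plate: 0.8 × 7.2, A = 5.76 in², y = 4.55 in, Ī = 24.8832 in⁴.
Top plate: 2.8 × 0.9, A = 2.52 in², y = 8.6 in, Ī = 0.1701 in⁴.
Hole (subtracted): ⌀0.25, A = 0.0490874 in², y = 0.475 in, Ī = 0.000191748 in⁴.
Centroid: ȳ = ΣA·y / ΣA = 3.39101 in.
Transfer each piece to the horizontal axis through the centroid using Ī + A·d² with d = y − 3.39101:
  bottom plate: d = -2.91601 in → contributes +58.6759 in⁴
  web plate: d = 1.15899 in → contributes +32.6203 in⁴
  top plate: d = 5.20899 in → contributes +68.5466 in⁴
  hole: d = -2.91601 in → contributes −0.417589 in⁴
Total I = 159.425 in⁴.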